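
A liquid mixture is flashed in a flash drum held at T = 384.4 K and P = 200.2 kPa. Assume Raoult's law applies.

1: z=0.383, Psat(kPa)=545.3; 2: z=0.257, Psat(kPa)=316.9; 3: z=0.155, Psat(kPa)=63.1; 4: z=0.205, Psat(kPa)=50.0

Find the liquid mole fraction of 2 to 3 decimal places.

x_2 = 0.193

Raoult's law: Kᵢ = Pᵢˢᵃᵗ/P = Pᵢˢᵃᵗ/200.2.
  K_1 = 545.3/200.2 = 2.72378, K_2 = 316.9/200.2 = 1.58292, K_3 = 63.1/200.2 = 0.31518, K_4 = 50.0/200.2 = 0.24975
Material balance + equilibrium reduce to Σ zᵢ(Kᵢ−1)/(1+ψ(Kᵢ−1)) = 0.
Check two-phase: ΣzᵢKᵢ = 1.550 > 1 and Σzᵢ/Kᵢ = 1.616 > 1, so g(0) = 0.550 > 0 and g(1) = -0.616 < 0.
Newton iteration, ψ⁰ = 0.52:
  ψ = 0.520: g = 0.0461, g' = -0.853 → ψ = 0.574
  ψ = 0.574: g = -0.0009, g' = -0.890 → ψ = 0.573
Converged at ψ = 0.573.
Compositions from xᵢ = zᵢ/(1+ψ(Kᵢ−1)), yᵢ = Kᵢxᵢ:
  1: x = 0.193, y = 0.525
  2: x = 0.193, y = 0.305
  3: x = 0.255, y = 0.080
  4: x = 0.360, y = 0.090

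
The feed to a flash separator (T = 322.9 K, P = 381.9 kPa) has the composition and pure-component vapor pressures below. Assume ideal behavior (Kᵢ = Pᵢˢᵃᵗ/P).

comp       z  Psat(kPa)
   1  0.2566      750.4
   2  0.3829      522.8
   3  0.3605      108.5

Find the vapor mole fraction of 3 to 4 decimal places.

y_3 = 0.1281

Raoult's law: Kᵢ = Pᵢˢᵃᵗ/P = Pᵢˢᵃᵗ/381.9.
  K_1 = 750.4/381.9 = 1.964912, K_2 = 522.8/381.9 = 1.368945, K_3 = 108.5/381.9 = 0.284106
Let β = V/F and solve Σ zᵢ(Kᵢ−1)/(1+β(Kᵢ−1)) = 0.
g(0) = ΣzᵢKᵢ − 1 = 0.1308 and g(1) = 1 − Σzᵢ/Kᵢ = -0.6792, so a root lies in (0, 1).
Iterate (Newton) starting at β = 0.34:
  β = 0.3400: g = -0.02915, g' = -0.4994 → β = 0.2816
  β = 0.2816: g = -0.00059, g' = -0.4803 → β = 0.2804
Converged at β = 0.2804.
Compositions from xᵢ = zᵢ/(1+β(Kᵢ−1)), yᵢ = Kᵢxᵢ:
  1: x = 0.2020, y = 0.3968
  2: x = 0.3470, y = 0.4750
  3: x = 0.4510, y = 0.1281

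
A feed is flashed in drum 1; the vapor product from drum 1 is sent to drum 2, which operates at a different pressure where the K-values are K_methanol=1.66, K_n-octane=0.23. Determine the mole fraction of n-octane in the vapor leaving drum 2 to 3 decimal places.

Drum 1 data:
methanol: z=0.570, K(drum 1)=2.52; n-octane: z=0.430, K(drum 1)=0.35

Drum 1:
Let ψ₁ = V/F and solve Σ zᵢ(Kᵢ−1)/(1+ψ₁(Kᵢ−1)) = 0.
g(0) = ΣzᵢKᵢ − 1 = 0.587 and g(1) = 1 − Σzᵢ/Kᵢ = -0.455, so a root lies in (0, 1).
Binary case is linear: z₁(K₁−1)(1+ψ₁(K₂−1)) + z₂(K₂−1)(1+ψ₁(K₁−1)) = 0
⇒ ψ₁ = [z₁(K₁−1)+z₂(K₂−1)] / [−(K₁−1)(K₂−1)] = 0.5869/0.9880 = 0.594
Drum-1 compositions:
  methanol: x = 0.300, y = 0.755
  n-octane: x = 0.700, y = 0.245
Drum-2 feed = drum-1 vapor: z₂ = (0.7548, 0.2452).
Drum 2:
Binary case is linear: z₁(K₁−1)(1+ψ₂(K₂−1)) + z₂(K₂−1)(1+ψ₂(K₁−1)) = 0
⇒ ψ₂ = [z₁(K₁−1)+z₂(K₂−1)] / [−(K₁−1)(K₂−1)] = 0.3094/0.5082 = 0.609
  methanol: x = 0.538, y = 0.894
  n-octane: x = 0.462, y = 0.106

y_n-octane (drum 2) = 0.106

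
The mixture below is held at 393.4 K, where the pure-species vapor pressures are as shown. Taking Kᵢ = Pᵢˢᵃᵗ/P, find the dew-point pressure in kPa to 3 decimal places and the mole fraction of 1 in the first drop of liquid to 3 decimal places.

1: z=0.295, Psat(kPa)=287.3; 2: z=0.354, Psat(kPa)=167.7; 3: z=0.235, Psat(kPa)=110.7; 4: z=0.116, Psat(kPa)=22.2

Pdew = 95.367 kPa, x_1 = 0.098

At the dew point ψ → 1, so Σzᵢ/Kᵢ = 1 with Kᵢ = Pᵢˢᵃᵗ/P ⇒ 1/P = Σzᵢ/Pᵢˢᵃᵗ.
1/P = 0.295/287.3 + 0.354/167.7 + 0.235/110.7 + 0.116/22.2 = 0.010486 ⇒ P = 95.367 kPa
xᵢ = zᵢP/Pᵢˢᵃᵗ ⇒ x_1 = 0.295·95.367/287.3 = 0.098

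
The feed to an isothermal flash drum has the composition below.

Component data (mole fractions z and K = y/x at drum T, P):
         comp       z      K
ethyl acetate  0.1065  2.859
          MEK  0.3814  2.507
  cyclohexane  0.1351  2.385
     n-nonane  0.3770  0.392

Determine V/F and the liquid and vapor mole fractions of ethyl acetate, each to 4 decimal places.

V/F = 0.7787, x_ethyl acetate = 0.0435, y_ethyl acetate = 0.1244

Rachford–Rice: g(V/F) = Σ zᵢ(Kᵢ−1)/(1+V/F(Kᵢ−1)) = 0.
g(0) = ΣzᵢKᵢ − 1 = 0.7307 and g(1) = 1 − Σzᵢ/Kᵢ = -0.2078, so a root lies in (0, 1).
Newton iteration, V/F⁰ = 0.5:
  V/F = 0.5000: g = 0.21161, g' = -0.7587 → V/F = 0.7789
  V/F = 0.7789: g = -0.00013, g' = -0.8076 → V/F = 0.7787
Converged at V/F = 0.7787.
Compositions from xᵢ = zᵢ/(1+V/F(Kᵢ−1)), yᵢ = Kᵢxᵢ:
  ethyl acetate: x = 0.0435, y = 0.1244
  MEK: x = 0.1755, y = 0.4399
  cyclohexane: x = 0.0650, y = 0.1550
  n-nonane: x = 0.7160, y = 0.2807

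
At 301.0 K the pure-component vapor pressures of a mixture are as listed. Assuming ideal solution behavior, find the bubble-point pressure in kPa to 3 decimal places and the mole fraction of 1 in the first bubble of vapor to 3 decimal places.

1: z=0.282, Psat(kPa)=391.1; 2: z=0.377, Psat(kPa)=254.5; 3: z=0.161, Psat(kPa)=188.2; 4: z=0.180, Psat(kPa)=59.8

At the bubble point ψ → 0, so ΣzᵢKᵢ = 1 with Kᵢ = Pᵢˢᵃᵗ/P ⇒ P = ΣzᵢPᵢˢᵃᵗ.
P = 0.282·391.1 + 0.377·254.5 + 0.161·188.2 + 0.180·59.8 = 247.301 kPa
yᵢ = zᵢPᵢˢᵃᵗ/P ⇒ y_1 = 0.282·391.1/247.301 = 0.446

Pbub = 247.301 kPa, y_1 = 0.446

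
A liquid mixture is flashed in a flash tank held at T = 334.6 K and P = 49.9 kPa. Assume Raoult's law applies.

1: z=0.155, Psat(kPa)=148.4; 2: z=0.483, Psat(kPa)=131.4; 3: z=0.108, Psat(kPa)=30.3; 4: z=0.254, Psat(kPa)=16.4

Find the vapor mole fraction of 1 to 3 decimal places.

Raoult's law: Kᵢ = Pᵢˢᵃᵗ/P = Pᵢˢᵃᵗ/49.9.
  K_1 = 148.4/49.9 = 2.97395, K_2 = 131.4/49.9 = 2.63327, K_3 = 30.3/49.9 = 0.60721, K_4 = 16.4/49.9 = 0.32866
Rachford–Rice: g(ψ) = Σ zᵢ(Kᵢ−1)/(1+ψ(Kᵢ−1)) = 0.
Feasibility: ΣzᵢKᵢ = 1.882, Σzᵢ/Kᵢ = 1.186 — both > 1, two phases present.
Newton–Raphson from ψ = 0.66:
  ψ = 0.660: g = 0.1490, g' = -0.812 → ψ = 0.844
  ψ = 0.844: g = -0.0101, g' = -0.959 → ψ = 0.833
Converged at ψ = 0.833.
Compositions from xᵢ = zᵢ/(1+ψ(Kᵢ−1)), yᵢ = Kᵢxᵢ:
  1: x = 0.059, y = 0.174
  2: x = 0.205, y = 0.539
  3: x = 0.161, y = 0.097
  4: x = 0.576, y = 0.189

y_1 = 0.174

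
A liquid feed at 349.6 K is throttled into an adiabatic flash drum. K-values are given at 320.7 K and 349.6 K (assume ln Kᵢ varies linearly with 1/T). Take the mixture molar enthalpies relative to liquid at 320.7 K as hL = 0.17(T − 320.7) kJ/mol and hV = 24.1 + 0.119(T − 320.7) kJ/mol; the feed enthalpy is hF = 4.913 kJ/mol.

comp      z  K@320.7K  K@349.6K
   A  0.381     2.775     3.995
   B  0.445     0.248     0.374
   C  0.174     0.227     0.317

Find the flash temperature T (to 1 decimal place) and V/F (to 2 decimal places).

T = 323.8 K, V/F = 0.18

Adiabatic flash: solve Rachford–Rice at each trial T, then check hF = ψ·hV(T) + (1−ψ)·hL(T).
  T = 320.7 K: K = (2.775, 0.248, 0.227), RR gives ψ = 0.154, H_out = 3.710 kJ/mol
  T = 349.6 K: K = (3.995, 0.374, 0.317), RR gives ψ = 0.386, H_out = 13.657 kJ/mol
  T = 335.1 K: K = (3.354, 0.307, 0.270), RR gives ψ = 0.279, H_out = 8.958 kJ/mol
  T = 327.9 K: K = (3.057, 0.277, 0.248), RR gives ψ = 0.220, H_out = 6.444 kJ/mol
  T = 324.3 K: K = (2.914, 0.262, 0.237), RR gives ψ = 0.188, H_out = 5.111 kJ/mol
  T = 322.5 K: K = (2.844, 0.255, 0.232), RR gives ψ = 0.171, H_out = 4.420 kJ/mol
Linear interpolation between T = 322.5 (H_out = 4.420) and T = 324.3 (H_out = 5.111) on hF = 4.913 gives T ≈ 323.8 K, at which ψ = 0.18.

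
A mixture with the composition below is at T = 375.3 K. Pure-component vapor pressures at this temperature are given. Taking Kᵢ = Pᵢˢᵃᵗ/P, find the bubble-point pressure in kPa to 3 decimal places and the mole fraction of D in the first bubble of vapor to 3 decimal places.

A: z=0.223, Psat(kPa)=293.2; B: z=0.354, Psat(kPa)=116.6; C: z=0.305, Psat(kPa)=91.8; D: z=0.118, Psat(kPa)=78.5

Pbub = 143.922 kPa, y_D = 0.064

At the bubble point ψ → 0, so ΣzᵢKᵢ = 1 with Kᵢ = Pᵢˢᵃᵗ/P ⇒ P = ΣzᵢPᵢˢᵃᵗ.
P = 0.223·293.2 + 0.354·116.6 + 0.305·91.8 + 0.118·78.5 = 143.922 kPa
yᵢ = zᵢPᵢˢᵃᵗ/P ⇒ y_D = 0.118·78.5/143.922 = 0.064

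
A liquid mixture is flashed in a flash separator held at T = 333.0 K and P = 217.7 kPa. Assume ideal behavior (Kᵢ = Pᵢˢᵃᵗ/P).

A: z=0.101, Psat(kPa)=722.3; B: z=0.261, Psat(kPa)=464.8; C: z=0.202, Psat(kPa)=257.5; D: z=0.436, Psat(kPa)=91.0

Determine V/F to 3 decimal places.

Raoult's law: Kᵢ = Pᵢˢᵃᵗ/P = Pᵢˢᵃᵗ/217.7.
  K_A = 722.3/217.7 = 3.31787, K_B = 464.8/217.7 = 2.13505, K_C = 257.5/217.7 = 1.18282, K_D = 91.0/217.7 = 0.41801
Material balance + equilibrium reduce to Σ zᵢ(Kᵢ−1)/(1+V/F(Kᵢ−1)) = 0.
Check two-phase: ΣzᵢKᵢ = 1.314 > 1 and Σzᵢ/Kᵢ = 1.367 > 1, so g(0) = 0.314 > 0 and g(1) = -0.367 < 0.
Newton–Raphson from V/F = 0.5:
  V/F = 0.500: g = -0.0266, g' = -0.553 → V/F = 0.452
Converged at V/F = 0.452.

V/F = 0.452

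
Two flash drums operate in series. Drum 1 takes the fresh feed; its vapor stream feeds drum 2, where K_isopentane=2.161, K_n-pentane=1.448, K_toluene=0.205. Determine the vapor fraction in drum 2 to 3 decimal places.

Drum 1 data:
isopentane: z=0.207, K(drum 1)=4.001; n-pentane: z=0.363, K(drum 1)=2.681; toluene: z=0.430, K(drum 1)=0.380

V/F (drum 2) = 0.458

Drum 1:
Let ψ₁ = V/F and solve Σ zᵢ(Kᵢ−1)/(1+ψ₁(Kᵢ−1)) = 0.
Check two-phase: ΣzᵢKᵢ = 1.965 > 1 and Σzᵢ/Kᵢ = 1.319 > 1, so g(0) = 0.965 > 0 and g(1) = -0.319 < 0.
Newton iteration, ψ₁⁰ = 0.5:
  ψ₁ = 0.500: g = 0.1936, g' = -0.948 → ψ₁ = 0.704
  ψ₁ = 0.704: g = 0.0058, g' = -0.928 → ψ₁ = 0.710
Converged at ψ₁ = 0.710.
Drum-1 compositions:
  isopentane: x = 0.066, y = 0.264
  n-pentane: x = 0.165, y = 0.444
  toluene: x = 0.768, y = 0.292
Drum-2 feed = drum-1 vapor: z₂ = (0.2644, 0.4435, 0.2920).
Drum 2:
Material balance + equilibrium reduce to Σ zᵢ(Kᵢ−1)/(1+ψ₂(Kᵢ−1)) = 0.
Feasibility: ΣzᵢKᵢ = 1.274, Σzᵢ/Kᵢ = 1.853 — both > 1, two phases present.
Iterate (Newton) starting at ψ₂ = 0.33:
  ψ₂ = 0.330: g = 0.0804, g' = -0.593 → ψ₂ = 0.466
  ψ₂ = 0.466: g = -0.0048, g' = -0.676 → ψ₂ = 0.458
Converged at ψ₂ = 0.458.
  isopentane: x = 0.173, y = 0.373
  n-pentane: x = 0.368, y = 0.533
  toluene: x = 0.459, y = 0.094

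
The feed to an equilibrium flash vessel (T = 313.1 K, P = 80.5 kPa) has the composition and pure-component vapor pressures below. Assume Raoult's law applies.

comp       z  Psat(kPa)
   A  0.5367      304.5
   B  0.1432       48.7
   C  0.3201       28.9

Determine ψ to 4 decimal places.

Raoult's law: Kᵢ = Pᵢˢᵃᵗ/P = Pᵢˢᵃᵗ/80.5.
  K_A = 304.5/80.5 = 3.782609, K_B = 48.7/80.5 = 0.604969, K_C = 28.9/80.5 = 0.359006
Material balance + equilibrium reduce to Σ zᵢ(Kᵢ−1)/(1+ψ(Kᵢ−1)) = 0.
Feasibility: ΣzᵢKᵢ = 2.2317, Σzᵢ/Kᵢ = 1.2702 — both > 1, two phases present.
Iterate (Newton) starting at ψ = 0.5:
  ψ = 0.5000: g = 0.25207, g' = -1.0463 → ψ = 0.7409
  ψ = 0.7409: g = 0.01703, g' = -0.9650 → ψ = 0.7586
  ψ = 0.7586: g = -0.00007, g' = -0.9733 → ψ = 0.7585
Converged at ψ = 0.7585.

ψ = 0.7585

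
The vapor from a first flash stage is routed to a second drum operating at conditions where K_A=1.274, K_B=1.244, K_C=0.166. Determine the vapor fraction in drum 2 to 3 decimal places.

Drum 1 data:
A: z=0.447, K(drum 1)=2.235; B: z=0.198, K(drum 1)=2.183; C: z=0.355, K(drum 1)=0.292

V/F (drum 2) = 0.280

Drum 1:
Rachford–Rice: g(ψ₁) = Σ zᵢ(Kᵢ−1)/(1+ψ₁(Kᵢ−1)) = 0.
Check two-phase: ΣzᵢKᵢ = 1.535 > 1 and Σzᵢ/Kᵢ = 1.506 > 1, so g(0) = 0.535 > 0 and g(1) = -0.506 < 0.
Newton iteration, ψ₁⁰ = 0.5:
  ψ₁ = 0.500: g = 0.0994, g' = -0.796 → ψ₁ = 0.625
  ψ₁ = 0.625: g = -0.0044, g' = -0.881 → ψ₁ = 0.620
Converged at ψ₁ = 0.620.
Drum-1 compositions:
  A: x = 0.253, y = 0.566
  B: x = 0.114, y = 0.249
  C: x = 0.633, y = 0.185
Drum-2 feed = drum-1 vapor: z₂ = (0.5659, 0.2494, 0.1847).
Drum 2:
Newton iteration, ψ₂⁰ = 0.5:
  ψ₂ = 0.500: g = -0.0736, g' = -0.423 → ψ₂ = 0.326
  ψ₂ = 0.326: g = -0.0128, g' = -0.291 → ψ₂ = 0.282
  ψ₂ = 0.282: g = -0.0005, g' = -0.269 → ψ₂ = 0.280
Converged at ψ₂ = 0.280.
  A: x = 0.526, y = 0.670
  B: x = 0.233, y = 0.290
  C: x = 0.241, y = 0.040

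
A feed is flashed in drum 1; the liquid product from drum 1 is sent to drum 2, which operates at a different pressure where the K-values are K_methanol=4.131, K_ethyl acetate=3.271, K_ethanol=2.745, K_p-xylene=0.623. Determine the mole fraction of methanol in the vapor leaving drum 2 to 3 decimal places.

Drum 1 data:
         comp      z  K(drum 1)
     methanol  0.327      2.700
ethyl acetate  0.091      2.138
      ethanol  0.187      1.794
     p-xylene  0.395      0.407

Drum 1:
Newton iteration, ψ₁⁰ = 0.34:
  ψ₁ = 0.340: g = 0.2505, g' = -0.732 → ψ₁ = 0.682
  ψ₁ = 0.682: g = 0.0186, g' = -0.681 → ψ₁ = 0.710
  ψ₁ = 0.710: g = -0.0001, g' = -0.692 → ψ₁ = 0.709
Converged at ψ₁ = 0.709.
Drum-1 compositions:
  methanol: x = 0.148, y = 0.400
  ethyl acetate: x = 0.050, y = 0.108
  ethanol: x = 0.120, y = 0.215
  p-xylene: x = 0.682, y = 0.277
Drum-2 feed = drum-1 liquid: z₂ = (0.1482, 0.0504, 0.1196, 0.6818).
Drum 2:
Rachford–Rice: g(ψ₂) = Σ zᵢ(Kᵢ−1)/(1+ψ₂(Kᵢ−1)) = 0.
Check two-phase: ΣzᵢKᵢ = 1.530 > 1 and Σzᵢ/Kᵢ = 1.189 > 1, so g(0) = 0.530 > 0 and g(1) = -0.189 < 0.
Newton iteration, ψ₂⁰ = 0.41:
  ψ₂ = 0.410: g = 0.0801, g' = -0.608 → ψ₂ = 0.542
  ψ₂ = 0.542: g = 0.0077, g' = -0.501 → ψ₂ = 0.557
Converged at ψ₂ = 0.557.
  methanol: x = 0.054, y = 0.223
  ethyl acetate: x = 0.022, y = 0.073
  ethanol: x = 0.061, y = 0.166
  p-xylene: x = 0.863, y = 0.538

y_methanol (drum 2) = 0.223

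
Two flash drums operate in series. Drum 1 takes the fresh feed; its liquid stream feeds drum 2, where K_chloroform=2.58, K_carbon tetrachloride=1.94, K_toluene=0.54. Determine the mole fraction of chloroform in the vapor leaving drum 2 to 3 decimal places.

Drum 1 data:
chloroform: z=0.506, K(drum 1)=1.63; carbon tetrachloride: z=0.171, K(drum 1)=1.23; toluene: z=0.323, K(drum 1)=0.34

Drum 1:
Let ψ₁ = V/F and solve Σ zᵢ(Kᵢ−1)/(1+ψ₁(Kᵢ−1)) = 0.
Feasibility: ΣzᵢKᵢ = 1.145, Σzᵢ/Kᵢ = 1.399 — both > 1, two phases present.
Iterate (Newton) starting at ψ₁ = 0.5:
  ψ₁ = 0.500: g = -0.0405, g' = -0.437 → ψ₁ = 0.407
  ψ₁ = 0.407: g = -0.0019, g' = -0.398 → ψ₁ = 0.403
  ψ₁ = 0.403: g = -0.0000, g' = -0.396 → ψ₁ = 0.402
Converged at ψ₁ = 0.402.
Drum-1 compositions:
  chloroform: x = 0.404, y = 0.658
  carbon tetrachloride: x = 0.157, y = 0.193
  toluene: x = 0.440, y = 0.150
Drum-2 feed = drum-1 liquid: z₂ = (0.4036, 0.1565, 0.4398).
Drum 2:
Let ψ₂ = V/F and solve Σ zᵢ(Kᵢ−1)/(1+ψ₂(Kᵢ−1)) = 0.
Check two-phase: ΣzᵢKᵢ = 1.583 > 1 and Σzᵢ/Kᵢ = 1.052 > 1, so g(0) = 0.583 > 0 and g(1) = -0.052 < 0.
Iterate (Newton) starting at ψ₂ = 0.43:
  ψ₂ = 0.430: g = 0.2323, g' = -0.572 → ψ₂ = 0.836
  ψ₂ = 0.836: g = 0.0284, g' = -0.476 → ψ₂ = 0.896
  ψ₂ = 0.896: g = -0.0002, g' = -0.483 → ψ₂ = 0.895
Converged at ψ₂ = 0.895.
  chloroform: x = 0.167, y = 0.431
  carbon tetrachloride: x = 0.085, y = 0.165
  toluene: x = 0.748, y = 0.404

y_chloroform (drum 2) = 0.431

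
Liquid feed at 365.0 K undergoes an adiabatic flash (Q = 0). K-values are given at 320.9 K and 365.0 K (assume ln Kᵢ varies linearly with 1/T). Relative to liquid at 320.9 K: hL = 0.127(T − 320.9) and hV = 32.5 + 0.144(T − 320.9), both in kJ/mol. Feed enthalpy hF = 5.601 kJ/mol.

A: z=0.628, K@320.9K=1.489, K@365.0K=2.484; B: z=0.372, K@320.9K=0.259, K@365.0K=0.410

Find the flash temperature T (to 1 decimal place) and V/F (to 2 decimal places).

Adiabatic flash: solve Rachford–Rice at each trial T, then check hF = ψ·hV(T) + (1−ψ)·hL(T).
  T = 320.9 K: K = (1.489, 0.259), RR gives ψ = 0.087, H_out = 2.820 kJ/mol
  T = 365.0 K: K = (2.484, 0.410), RR gives ψ = 0.814, H_out = 32.657 kJ/mol
  T = 342.9 K: K = (1.954, 0.331), RR gives ψ = 0.548, H_out = 20.813 kJ/mol
  T = 331.9 K: K = (1.713, 0.294), RR gives ψ = 0.368, H_out = 13.419 kJ/mol
  T = 326.4 K: K = (1.599, 0.276), RR gives ψ = 0.247, H_out = 8.739 kJ/mol
  T = 323.6 K: K = (1.543, 0.267), RR gives ψ = 0.172, H_out = 5.925 kJ/mol
  T = 322.2 K: K = (1.515, 0.263), RR gives ψ = 0.129, H_out = 4.370 kJ/mol
Linear interpolation between T = 322.2 (H_out = 4.370) and T = 323.6 (H_out = 5.925) on hF = 5.601 gives T ≈ 323.3 K, at which ψ = 0.16.

T = 323.3 K, V/F = 0.16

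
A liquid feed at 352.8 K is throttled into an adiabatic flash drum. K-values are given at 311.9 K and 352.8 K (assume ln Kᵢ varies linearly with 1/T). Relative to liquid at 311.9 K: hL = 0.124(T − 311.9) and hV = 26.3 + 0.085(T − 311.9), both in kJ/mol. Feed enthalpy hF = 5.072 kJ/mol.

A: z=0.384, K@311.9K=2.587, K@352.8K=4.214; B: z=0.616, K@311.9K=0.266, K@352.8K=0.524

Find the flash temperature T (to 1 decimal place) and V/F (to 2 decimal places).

Adiabatic flash: solve Rachford–Rice at each trial T, then check hF = ψ·hV(T) + (1−ψ)·hL(T).
  T = 311.9 K: K = (2.587, 0.266), RR gives ψ = 0.135, H_out = 3.551 kJ/mol
  T = 352.8 K: K = (4.214, 0.524), RR gives ψ = 0.615, H_out = 20.267 kJ/mol
  T = 332.4 K: K = (3.354, 0.382), RR gives ψ = 0.359, H_out = 11.701 kJ/mol
  T = 322.1 K: K = (2.956, 0.320), RR gives ψ = 0.250, H_out = 7.736 kJ/mol
  T = 317.0 K: K = (2.768, 0.292), RR gives ψ = 0.194, H_out = 5.701 kJ/mol
  T = 314.4 K: K = (2.675, 0.279), RR gives ψ = 0.165, H_out = 4.623 kJ/mol
  T = 315.7 K: K = (2.721, 0.285), RR gives ψ = 0.180, H_out = 5.166 kJ/mol
Linear interpolation between T = 314.4 (H_out = 4.623) and T = 315.7 (H_out = 5.166) on hF = 5.072 gives T ≈ 315.5 K, at which ψ = 0.18.

T = 315.5 K, V/F = 0.18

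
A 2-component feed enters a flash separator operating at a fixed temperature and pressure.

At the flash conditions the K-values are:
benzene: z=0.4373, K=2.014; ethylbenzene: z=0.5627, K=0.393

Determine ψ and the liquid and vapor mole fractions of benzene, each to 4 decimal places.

Rachford–Rice: g(ψ) = Σ zᵢ(Kᵢ−1)/(1+ψ(Kᵢ−1)) = 0.
Check two-phase: ΣzᵢKᵢ = 1.1019 > 1 and Σzᵢ/Kᵢ = 1.6489 > 1, so g(0) = 0.1019 > 0 and g(1) = -0.6489 < 0.
Binary case is linear: z₁(K₁−1)(1+ψ(K₂−1)) + z₂(K₂−1)(1+ψ(K₁−1)) = 0
⇒ ψ = [z₁(K₁−1)+z₂(K₂−1)] / [−(K₁−1)(K₂−1)] = 0.10186/0.61550 = 0.1655
Compositions from xᵢ = zᵢ/(1+ψ(Kᵢ−1)), yᵢ = Kᵢxᵢ:
  benzene: x = 0.3745, y = 0.7542
  ethylbenzene: x = 0.6255, y = 0.2458

ψ = 0.1655, x_benzene = 0.3745, y_benzene = 0.7542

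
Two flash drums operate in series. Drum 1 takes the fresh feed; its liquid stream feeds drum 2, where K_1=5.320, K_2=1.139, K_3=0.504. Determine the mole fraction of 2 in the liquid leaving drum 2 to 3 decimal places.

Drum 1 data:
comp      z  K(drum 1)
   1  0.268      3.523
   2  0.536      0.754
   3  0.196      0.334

Drum 1:
Newton–Raphson from ψ₁ = 0.5:
  ψ₁ = 0.500: g = -0.0471, g' = -0.571 → ψ₁ = 0.418
  ψ₁ = 0.418: g = 0.0015, g' = -0.612 → ψ₁ = 0.420
Converged at ψ₁ = 0.420.
Drum-1 compositions:
  1: x = 0.130, y = 0.458
  2: x = 0.598, y = 0.451
  3: x = 0.272, y = 0.091
Drum-2 feed = drum-1 liquid: z₂ = (0.1301, 0.5978, 0.2721).
Drum 2:
Let ψ₂ = V/F and solve Σ zᵢ(Kᵢ−1)/(1+ψ₂(Kᵢ−1)) = 0.
Feasibility: ΣzᵢKᵢ = 1.510, Σzᵢ/Kᵢ = 1.089 — both > 1, two phases present.
Newton–Raphson from ψ₂ = 0.49:
  ψ₂ = 0.490: g = 0.0798, g' = -0.377 → ψ₂ = 0.702
  ψ₂ = 0.702: g = 0.0081, g' = -0.316 → ψ₂ = 0.727
Converged at ψ₂ = 0.727.
  1: x = 0.031, y = 0.167
  2: x = 0.543, y = 0.618
  3: x = 0.426, y = 0.215

x_2 (drum 2) = 0.543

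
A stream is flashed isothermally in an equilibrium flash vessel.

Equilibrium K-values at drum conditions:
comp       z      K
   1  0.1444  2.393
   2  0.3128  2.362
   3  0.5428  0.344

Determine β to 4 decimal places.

β = 0.3013

Rachford–Rice: g(β) = Σ zᵢ(Kᵢ−1)/(1+β(Kᵢ−1)) = 0.
g(0) = ΣzᵢKᵢ − 1 = 0.2711 and g(1) = 1 − Σzᵢ/Kᵢ = -0.7707, so a root lies in (0, 1).
Newton–Raphson from β = 0.5:
  β = 0.5000: g = -0.15787, g' = -0.8200 → β = 0.3075
  β = 0.3075: g = -0.00493, g' = -0.7922 → β = 0.3012
Converged at β = 0.3013.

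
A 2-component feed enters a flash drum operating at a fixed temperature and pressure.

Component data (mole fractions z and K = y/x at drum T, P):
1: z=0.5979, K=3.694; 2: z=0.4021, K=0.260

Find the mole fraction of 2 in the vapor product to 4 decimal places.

y_2 = 0.2040

Rachford–Rice: g(ψ) = Σ zᵢ(Kᵢ−1)/(1+ψ(Kᵢ−1)) = 0.
g(0) = ΣzᵢKᵢ − 1 = 1.3132 and g(1) = 1 − Σzᵢ/Kᵢ = -0.7084, so a root lies in (0, 1).
Binary case is linear: z₁(K₁−1)(1+ψ(K₂−1)) + z₂(K₂−1)(1+ψ(K₁−1)) = 0
⇒ ψ = [z₁(K₁−1)+z₂(K₂−1)] / [−(K₁−1)(K₂−1)] = 1.31319/1.99356 = 0.6587
Compositions from xᵢ = zᵢ/(1+ψ(Kᵢ−1)), yᵢ = Kᵢxᵢ:
  1: x = 0.2155, y = 0.7960
  2: x = 0.7845, y = 0.2040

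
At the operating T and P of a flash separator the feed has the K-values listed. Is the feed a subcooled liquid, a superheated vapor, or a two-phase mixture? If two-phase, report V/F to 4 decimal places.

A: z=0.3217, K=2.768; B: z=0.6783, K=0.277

ΣzᵢKᵢ = 1.0784; Σzᵢ/Kᵢ = 2.5650.
Both exceed 1, so a two-phase solution exists.
Material balance + equilibrium reduce to Σ zᵢ(Kᵢ−1)/(1+ψ(Kᵢ−1)) = 0.
Binary case is linear: z₁(K₁−1)(1+ψ(K₂−1)) + z₂(K₂−1)(1+ψ(K₁−1)) = 0
⇒ ψ = [z₁(K₁−1)+z₂(K₂−1)] / [−(K₁−1)(K₂−1)] = 0.07835/1.27826 = 0.0613

two-phase, V/F = 0.0613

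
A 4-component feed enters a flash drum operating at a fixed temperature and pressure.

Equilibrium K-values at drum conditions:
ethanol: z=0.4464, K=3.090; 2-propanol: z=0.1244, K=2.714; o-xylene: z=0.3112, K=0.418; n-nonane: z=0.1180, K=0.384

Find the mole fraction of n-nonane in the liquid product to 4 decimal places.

x_n-nonane = 0.2194

Let ψ = V/F and solve Σ zᵢ(Kᵢ−1)/(1+ψ(Kᵢ−1)) = 0.
Check two-phase: ΣzᵢKᵢ = 1.8924 > 1 and Σzᵢ/Kᵢ = 1.2421 > 1, so g(0) = 0.8924 > 0 and g(1) = -0.2421 < 0.
Newton–Raphson from ψ = 0.37:
  ψ = 0.3700: g = 0.33163, g' = -1.0033 → ψ = 0.7006
  ψ = 0.7006: g = 0.04184, g' = -0.8356 → ψ = 0.7506
  ψ = 0.7506: g = -0.00038, g' = -0.8527 → ψ = 0.7502
Converged at ψ = 0.7502.
Compositions from xᵢ = zᵢ/(1+ψ(Kᵢ−1)), yᵢ = Kᵢxᵢ:
  ethanol: x = 0.1738, y = 0.5372
  2-propanol: x = 0.0544, y = 0.1477
  o-xylene: x = 0.5524, y = 0.2309
  n-nonane: x = 0.2194, y = 0.0842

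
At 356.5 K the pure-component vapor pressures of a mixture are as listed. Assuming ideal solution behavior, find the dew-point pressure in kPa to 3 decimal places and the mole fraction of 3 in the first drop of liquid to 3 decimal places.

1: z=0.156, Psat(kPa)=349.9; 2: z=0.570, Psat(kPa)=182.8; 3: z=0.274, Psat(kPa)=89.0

Pdew = 150.542 kPa, x_3 = 0.463

At the dew point ψ → 1, so Σzᵢ/Kᵢ = 1 with Kᵢ = Pᵢˢᵃᵗ/P ⇒ 1/P = Σzᵢ/Pᵢˢᵃᵗ.
1/P = 0.156/349.9 + 0.570/182.8 + 0.274/89.0 = 0.006643 ⇒ P = 150.542 kPa
xᵢ = zᵢP/Pᵢˢᵃᵗ ⇒ x_3 = 0.274·150.542/89.0 = 0.463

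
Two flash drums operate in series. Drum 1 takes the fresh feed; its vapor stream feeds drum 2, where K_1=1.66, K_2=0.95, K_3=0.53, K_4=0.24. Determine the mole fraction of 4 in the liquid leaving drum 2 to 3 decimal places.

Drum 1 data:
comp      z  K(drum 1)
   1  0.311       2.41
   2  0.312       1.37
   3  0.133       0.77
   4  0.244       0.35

Drum 1:
Rachford–Rice: g(ψ₁) = Σ zᵢ(Kᵢ−1)/(1+ψ₁(Kᵢ−1)) = 0.
Check two-phase: ΣzᵢKᵢ = 1.365 > 1 and Σzᵢ/Kᵢ = 1.227 > 1, so g(0) = 0.365 > 0 and g(1) = -0.227 < 0.
Newton iteration, ψ₁⁰ = 0.67:
  ψ₁ = 0.670: g = 0.0009, g' = -0.524 → ψ₁ = 0.672
Converged at ψ₁ = 0.672.
Drum-1 compositions:
  1: x = 0.160, y = 0.385
  2: x = 0.250, y = 0.342
  3: x = 0.157, y = 0.121
  4: x = 0.433, y = 0.152
Drum-2 feed = drum-1 vapor: z₂ = (0.3849, 0.3424, 0.1211, 0.1516).
Drum 2:
Let ψ₂ = V/F and solve Σ zᵢ(Kᵢ−1)/(1+ψ₂(Kᵢ−1)) = 0.
g(0) = ΣzᵢKᵢ − 1 = 0.065 and g(1) = 1 − Σzᵢ/Kᵢ = -0.452, so a root lies in (0, 1).
Newton–Raphson from ψ₂ = 0.5:
  ψ₂ = 0.500: g = -0.0867, g' = -0.369 → ψ₂ = 0.265
  ψ₂ = 0.265: g = -0.0104, g' = -0.295 → ψ₂ = 0.230
  ψ₂ = 0.230: g = -0.0001, g' = -0.289 → ψ₂ = 0.229
Converged at ψ₂ = 0.229.
  1: x = 0.334, y = 0.555
  2: x = 0.346, y = 0.329
  3: x = 0.136, y = 0.072
  4: x = 0.184, y = 0.044

x_4 (drum 2) = 0.184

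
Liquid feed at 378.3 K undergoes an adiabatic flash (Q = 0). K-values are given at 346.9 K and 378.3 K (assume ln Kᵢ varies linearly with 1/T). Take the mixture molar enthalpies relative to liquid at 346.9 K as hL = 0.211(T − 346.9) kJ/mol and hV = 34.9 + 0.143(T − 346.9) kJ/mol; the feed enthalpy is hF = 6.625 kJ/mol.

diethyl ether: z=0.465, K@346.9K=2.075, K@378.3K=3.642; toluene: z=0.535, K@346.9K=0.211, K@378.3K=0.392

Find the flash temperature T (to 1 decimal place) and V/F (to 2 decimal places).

Adiabatic flash: solve Rachford–Rice at each trial T, then check hF = ψ·hV(T) + (1−ψ)·hL(T).
  T = 346.9 K: K = (2.075, 0.211), RR gives ψ = 0.092, H_out = 3.200 kJ/mol
  T = 378.3 K: K = (3.642, 0.392), RR gives ψ = 0.562, H_out = 25.049 kJ/mol
  T = 362.6 K: K = (2.783, 0.291), RR gives ψ = 0.356, H_out = 15.364 kJ/mol
  T = 354.8 K: K = (2.413, 0.249), RR gives ψ = 0.241, H_out = 9.937 kJ/mol
  T = 350.9 K: K = (2.242, 0.230), RR gives ψ = 0.173, H_out = 6.828 kJ/mol
  T = 348.9 K: K = (2.157, 0.220), RR gives ψ = 0.134, H_out = 5.080 kJ/mol
Linear interpolation between T = 348.9 (H_out = 5.080) and T = 350.9 (H_out = 6.828) on hF = 6.625 gives T ≈ 350.7 K, at which ψ = 0.17.

T = 350.7 K, V/F = 0.17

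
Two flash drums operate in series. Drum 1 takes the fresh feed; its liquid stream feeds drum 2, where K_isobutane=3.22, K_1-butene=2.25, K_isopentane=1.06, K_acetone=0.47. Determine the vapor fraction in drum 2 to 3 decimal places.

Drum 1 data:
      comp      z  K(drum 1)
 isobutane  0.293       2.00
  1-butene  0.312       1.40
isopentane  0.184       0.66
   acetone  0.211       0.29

Drum 1:
Let ψ₁ = V/F and solve Σ zᵢ(Kᵢ−1)/(1+ψ₁(Kᵢ−1)) = 0.
Check two-phase: ΣzᵢKᵢ = 1.205 > 1 and Σzᵢ/Kᵢ = 1.376 > 1, so g(0) = 0.205 > 0 and g(1) = -0.376 < 0.
Newton iteration, ψ₁⁰ = 0.45:
  ψ₁ = 0.450: g = 0.0138, g' = -0.435 → ψ₁ = 0.482
  ψ₁ = 0.482: g = -0.0002, g' = -0.445 → ψ₁ = 0.481
Converged at ψ₁ = 0.481.
Drum-1 compositions:
  isobutane: x = 0.198, y = 0.396
  1-butene: x = 0.262, y = 0.366
  isopentane: x = 0.220, y = 0.145
  acetone: x = 0.321, y = 0.093
Drum-2 feed = drum-1 liquid: z₂ = (0.1978, 0.2616, 0.2200, 0.3206).
Drum 2:
Let ψ₂ = V/F and solve Σ zᵢ(Kᵢ−1)/(1+ψ₂(Kᵢ−1)) = 0.
Feasibility: ΣzᵢKᵢ = 1.609, Σzᵢ/Kᵢ = 1.067 — both > 1, two phases present.
Newton iteration, ψ₂⁰ = 0.37:
  ψ₂ = 0.370: g = 0.2662, g' = -0.625 → ψ₂ = 0.796
  ψ₂ = 0.796: g = 0.0413, g' = -0.500 → ψ₂ = 0.879
  ψ₂ = 0.879: g = -0.0008, g' = -0.521 → ψ₂ = 0.877
Converged at ψ₂ = 0.877.
  isobutane: x = 0.067, y = 0.216
  1-butene: x = 0.125, y = 0.281
  isopentane: x = 0.209, y = 0.222
  acetone: x = 0.599, y = 0.282

V/F (drum 2) = 0.877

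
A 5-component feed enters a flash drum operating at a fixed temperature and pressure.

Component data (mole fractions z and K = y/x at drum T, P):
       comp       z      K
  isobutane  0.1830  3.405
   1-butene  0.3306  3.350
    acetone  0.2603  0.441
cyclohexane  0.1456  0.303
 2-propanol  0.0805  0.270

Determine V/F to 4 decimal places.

V/F = 0.6045

Material balance + equilibrium reduce to Σ zᵢ(Kᵢ−1)/(1+V/F(Kᵢ−1)) = 0.
g(0) = ΣzᵢKᵢ − 1 = 0.9113 and g(1) = 1 − Σzᵢ/Kᵢ = -0.5214, so a root lies in (0, 1).
Iterate (Newton) starting at V/F = 0.5:
  V/F = 0.5000: g = 0.10676, g' = -1.0339 → V/F = 0.6033
  V/F = 0.6033: g = 0.00126, g' = -1.0213 → V/F = 0.6045
Converged at V/F = 0.6045.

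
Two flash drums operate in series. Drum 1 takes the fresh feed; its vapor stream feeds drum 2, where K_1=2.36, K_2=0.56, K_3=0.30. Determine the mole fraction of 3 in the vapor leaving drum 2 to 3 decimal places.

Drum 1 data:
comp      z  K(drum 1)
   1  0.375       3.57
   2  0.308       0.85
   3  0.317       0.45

Drum 1:
Iterate (Newton) starting at ψ₁ = 0.6:
  ψ₁ = 0.600: g = 0.0681, g' = -0.605 → ψ₁ = 0.713
  ψ₁ = 0.713: g = 0.0019, g' = -0.577 → ψ₁ = 0.716
Converged at ψ₁ = 0.716.
Drum-1 compositions:
  1: x = 0.132, y = 0.471
  2: x = 0.345, y = 0.293
  3: x = 0.523, y = 0.235
Drum-2 feed = drum-1 vapor: z₂ = (0.4714, 0.2933, 0.2353).
Drum 2:
Material balance + equilibrium reduce to Σ zᵢ(Kᵢ−1)/(1+ψ₂(Kᵢ−1)) = 0.
g(0) = ΣzᵢKᵢ − 1 = 0.347 and g(1) = 1 − Σzᵢ/Kᵢ = -0.508, so a root lies in (0, 1).
Newton iteration, ψ₂⁰ = 0.61:
  ψ₂ = 0.610: g = -0.1134, g' = -0.718 → ψ₂ = 0.452
  ψ₂ = 0.452: g = -0.0050, g' = -0.670 → ψ₂ = 0.445
Converged at ψ₂ = 0.445.
  1: x = 0.294, y = 0.693
  2: x = 0.365, y = 0.204
  3: x = 0.342, y = 0.102

y_3 (drum 2) = 0.102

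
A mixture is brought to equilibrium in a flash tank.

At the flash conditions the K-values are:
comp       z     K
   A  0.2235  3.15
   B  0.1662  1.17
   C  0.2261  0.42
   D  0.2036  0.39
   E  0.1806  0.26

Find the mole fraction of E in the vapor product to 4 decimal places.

y_E = 0.0510

Material balance + equilibrium reduce to Σ zᵢ(Kᵢ−1)/(1+ψ(Kᵢ−1)) = 0.
Check two-phase: ΣzᵢKᵢ = 1.1198 > 1 and Σzᵢ/Kᵢ = 1.9680 > 1, so g(0) = 0.1198 > 0 and g(1) = -0.9680 < 0.
Newton–Raphson from ψ = 0.38:
  ψ = 0.3800: g = -0.22481, g' = -0.7621 → ψ = 0.0850
  ψ = 0.0850: g = 0.02258, g' = -1.0242 → ψ = 0.1071
  ψ = 0.1071: g = 0.00053, g' = -0.9772 → ψ = 0.1076
Converged at ψ = 0.1076.
Compositions from xᵢ = zᵢ/(1+ψ(Kᵢ−1)), yᵢ = Kᵢxᵢ:
  A: x = 0.1815, y = 0.5718
  B: x = 0.1632, y = 0.1910
  C: x = 0.2411, y = 0.1013
  D: x = 0.2179, y = 0.0850
  E: x = 0.1962, y = 0.0510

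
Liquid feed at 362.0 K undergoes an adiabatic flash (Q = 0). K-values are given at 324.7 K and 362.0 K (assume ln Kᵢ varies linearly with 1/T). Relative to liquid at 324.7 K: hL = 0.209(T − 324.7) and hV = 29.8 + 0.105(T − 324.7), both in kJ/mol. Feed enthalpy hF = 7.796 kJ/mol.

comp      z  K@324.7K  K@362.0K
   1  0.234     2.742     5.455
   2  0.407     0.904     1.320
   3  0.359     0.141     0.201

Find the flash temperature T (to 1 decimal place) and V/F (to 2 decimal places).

Adiabatic flash: solve Rachford–Rice at each trial T, then check hF = ψ·hV(T) + (1−ψ)·hL(T).
  T = 324.7 K: K = (2.742, 0.904, 0.141), RR gives ψ = 0.065, H_out = 1.945 kJ/mol
  T = 362.0 K: K = (5.455, 1.320, 0.201), RR gives ψ = 0.462, H_out = 19.763 kJ/mol
  T = 343.4 K: K = (3.944, 1.104, 0.170), RR gives ψ = 0.310, H_out = 12.547 kJ/mol
  T = 334.0 K: K = (3.302, 1.001, 0.155), RR gives ψ = 0.205, H_out = 7.846 kJ/mol
  T = 329.4 K: K = (3.016, 0.953, 0.148), RR gives ψ = 0.141, H_out = 5.126 kJ/mol
  T = 331.7 K: K = (3.157, 0.977, 0.152), RR gives ψ = 0.174, H_out = 6.528 kJ/mol
Linear interpolation between T = 331.7 (H_out = 6.528) and T = 334.0 (H_out = 7.846) on hF = 7.796 gives T ≈ 333.9 K, at which ψ = 0.20.

T = 333.9 K, V/F = 0.20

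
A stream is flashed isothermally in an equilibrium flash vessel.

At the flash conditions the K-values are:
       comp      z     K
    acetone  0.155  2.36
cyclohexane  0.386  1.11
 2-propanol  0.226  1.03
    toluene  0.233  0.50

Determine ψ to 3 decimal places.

ψ = 0.582

Let ψ = V/F and solve Σ zᵢ(Kᵢ−1)/(1+ψ(Kᵢ−1)) = 0.
g(0) = ΣzᵢKᵢ − 1 = 0.144 and g(1) = 1 − Σzᵢ/Kᵢ = -0.099, so a root lies in (0, 1).
Newton iteration, ψ⁰ = 0.5:
  ψ = 0.500: g = 0.0171, g' = -0.210 → ψ = 0.581
  ψ = 0.581: g = 0.0000, g' = -0.210 → ψ = 0.582
Converged at ψ = 0.582.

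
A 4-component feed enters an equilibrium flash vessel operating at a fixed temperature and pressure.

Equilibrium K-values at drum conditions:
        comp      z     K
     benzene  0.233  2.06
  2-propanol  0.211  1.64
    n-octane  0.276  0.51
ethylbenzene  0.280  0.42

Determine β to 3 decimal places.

β = 0.177

Let β = V/F and solve Σ zᵢ(Kᵢ−1)/(1+β(Kᵢ−1)) = 0.
g(0) = ΣzᵢKᵢ − 1 = 0.084 and g(1) = 1 − Σzᵢ/Kᵢ = -0.450, so a root lies in (0, 1).
Newton–Raphson from β = 0.33:
  β = 0.330: g = -0.0677, g' = -0.441 → β = 0.176
  β = 0.176: g = 0.0004, g' = -0.452 → β = 0.177
Converged at β = 0.177.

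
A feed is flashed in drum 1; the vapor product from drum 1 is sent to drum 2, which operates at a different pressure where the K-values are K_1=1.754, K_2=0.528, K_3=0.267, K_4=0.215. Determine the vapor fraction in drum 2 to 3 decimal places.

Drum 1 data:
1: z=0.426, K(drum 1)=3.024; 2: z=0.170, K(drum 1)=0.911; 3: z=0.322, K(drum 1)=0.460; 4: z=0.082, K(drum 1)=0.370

V/F (drum 2) = 0.268

Drum 1:
Let ψ₁ = V/F and solve Σ zᵢ(Kᵢ−1)/(1+ψ₁(Kᵢ−1)) = 0.
Check two-phase: ΣzᵢKᵢ = 1.622 > 1 and Σzᵢ/Kᵢ = 1.249 > 1, so g(0) = 0.622 > 0 and g(1) = -0.249 < 0.
Iterate (Newton) starting at ψ₁ = 0.36:
  ψ₁ = 0.360: g = 0.2005, g' = -0.785 → ψ₁ = 0.616
  ψ₁ = 0.616: g = 0.0231, g' = -0.645 → ψ₁ = 0.651
Converged at ψ₁ = 0.651.
Drum-1 compositions:
  1: x = 0.184, y = 0.556
  2: x = 0.180, y = 0.164
  3: x = 0.497, y = 0.228
  4: x = 0.139, y = 0.051
Drum-2 feed = drum-1 vapor: z₂ = (0.5557, 0.1644, 0.2285, 0.0515).
Drum 2:
Rachford–Rice: g(ψ₂) = Σ zᵢ(Kᵢ−1)/(1+ψ₂(Kᵢ−1)) = 0.
g(0) = ΣzᵢKᵢ − 1 = 0.133 and g(1) = 1 − Σzᵢ/Kᵢ = -0.723, so a root lies in (0, 1).
Iterate (Newton) starting at ψ₂ = 0.5:
  ψ₂ = 0.500: g = -0.1282, g' = -0.621 → ψ₂ = 0.294
  ψ₂ = 0.294: g = -0.0130, g' = -0.514 → ψ₂ = 0.268
Converged at ψ₂ = 0.268.
  1: x = 0.462, y = 0.811
  2: x = 0.188, y = 0.099
  3: x = 0.284, y = 0.076
  4: x = 0.065, y = 0.014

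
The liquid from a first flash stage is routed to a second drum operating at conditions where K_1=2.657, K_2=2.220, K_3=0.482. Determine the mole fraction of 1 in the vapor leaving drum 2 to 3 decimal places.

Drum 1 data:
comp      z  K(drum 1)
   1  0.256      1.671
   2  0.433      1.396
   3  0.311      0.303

Drum 1:
Rachford–Rice: g(ψ₁) = Σ zᵢ(Kᵢ−1)/(1+ψ₁(Kᵢ−1)) = 0.
g(0) = ΣzᵢKᵢ − 1 = 0.126 and g(1) = 1 − Σzᵢ/Kᵢ = -0.490, so a root lies in (0, 1).
Newton–Raphson from ψ₁ = 0.32:
  ψ₁ = 0.320: g = 0.0146, g' = -0.382 → ψ₁ = 0.358
Converged at ψ₁ = 0.358.
Drum-1 compositions:
  1: x = 0.206, y = 0.345
  2: x = 0.379, y = 0.529
  3: x = 0.414, y = 0.126
Drum-2 feed = drum-1 liquid: z₂ = (0.2065, 0.3793, 0.4143).
Drum 2:
Let ψ₂ = V/F and solve Σ zᵢ(Kᵢ−1)/(1+ψ₂(Kᵢ−1)) = 0.
Feasibility: ΣzᵢKᵢ = 1.590, Σzᵢ/Kᵢ = 1.108 — both > 1, two phases present.
Newton–Raphson from ψ₂ = 0.5:
  ψ₂ = 0.500: g = 0.1849, g' = -0.590 → ψ₂ = 0.814
  ψ₂ = 0.814: g = 0.0071, g' = -0.577 → ψ₂ = 0.826
Converged at ψ₂ = 0.826.
  1: x = 0.087, y = 0.232
  2: x = 0.189, y = 0.419
  3: x = 0.724, y = 0.349

y_1 (drum 2) = 0.232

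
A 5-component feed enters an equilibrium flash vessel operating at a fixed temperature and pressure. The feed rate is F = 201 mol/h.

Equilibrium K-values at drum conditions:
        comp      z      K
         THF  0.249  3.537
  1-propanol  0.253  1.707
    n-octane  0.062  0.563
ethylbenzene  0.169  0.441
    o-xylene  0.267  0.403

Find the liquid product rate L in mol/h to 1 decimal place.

L = 95.4 mol/h

Rachford–Rice: g(β) = Σ zᵢ(Kᵢ−1)/(1+β(Kᵢ−1)) = 0.
g(0) = ΣzᵢKᵢ − 1 = 0.530 and g(1) = 1 − Σzᵢ/Kᵢ = -0.374, so a root lies in (0, 1).
Newton iteration, β⁰ = 0.33:
  β = 0.330: g = 0.1429, g' = -0.801 → β = 0.508
  β = 0.508: g = 0.0118, g' = -0.693 → β = 0.525
Converged at β = 0.525.
Then V = β·F = 0.5254·201 = 105.6 mol/h and L = F − V = 95.4 mol/h.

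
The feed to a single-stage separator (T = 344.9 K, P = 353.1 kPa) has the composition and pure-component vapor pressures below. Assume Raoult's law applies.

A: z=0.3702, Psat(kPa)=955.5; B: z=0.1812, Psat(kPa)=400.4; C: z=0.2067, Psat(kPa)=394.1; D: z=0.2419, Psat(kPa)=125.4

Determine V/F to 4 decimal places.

Raoult's law: Kᵢ = Pᵢˢᵃᵗ/P = Pᵢˢᵃᵗ/353.1.
  K_A = 955.5/353.1 = 2.706032, K_B = 400.4/353.1 = 1.133956, K_C = 394.1/353.1 = 1.116114, K_D = 125.4/353.1 = 0.355140
Rachford–Rice: g(V/F) = Σ zᵢ(Kᵢ−1)/(1+V/F(Kᵢ−1)) = 0.
Check two-phase: ΣzᵢKᵢ = 1.5239 > 1 and Σzᵢ/Kᵢ = 1.1629 > 1, so g(0) = 0.5239 > 0 and g(1) = -0.1629 < 0.
Newton iteration, V/F⁰ = 0.5:
  V/F = 0.5000: g = 0.15605, g' = -0.5383 → V/F = 0.7899
  V/F = 0.7899: g = -0.00499, g' = -0.6184 → V/F = 0.7818
Converged at V/F = 0.7818.

V/F = 0.7818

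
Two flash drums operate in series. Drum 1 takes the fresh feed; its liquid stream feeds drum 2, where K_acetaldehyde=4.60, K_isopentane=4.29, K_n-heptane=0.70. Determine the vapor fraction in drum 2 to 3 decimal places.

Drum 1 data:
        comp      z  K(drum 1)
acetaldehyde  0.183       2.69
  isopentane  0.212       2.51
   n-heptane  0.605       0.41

Drum 1:
Material balance + equilibrium reduce to Σ zᵢ(Kᵢ−1)/(1+ψ₁(Kᵢ−1)) = 0.
Feasibility: ΣzᵢKᵢ = 1.272, Σzᵢ/Kᵢ = 1.628 — both > 1, two phases present.
Newton–Raphson from ψ₁ = 0.5:
  ψ₁ = 0.500: g = -0.1563, g' = -0.734 → ψ₁ = 0.287
  ψ₁ = 0.287: g = 0.0018, g' = -0.777 → ψ₁ = 0.289
Converged at ψ₁ = 0.289.
Drum-1 compositions:
  acetaldehyde: x = 0.123, y = 0.331
  isopentane: x = 0.148, y = 0.370
  n-heptane: x = 0.730, y = 0.299
Drum-2 feed = drum-1 liquid: z₂ = (0.1229, 0.1475, 0.7296).
Drum 2:
Newton–Raphson from ψ₂ = 0.41:
  ψ₂ = 0.410: g = 0.1357, g' = -0.635 → ψ₂ = 0.624
  ψ₂ = 0.624: g = 0.0260, g' = -0.422 → ψ₂ = 0.686
  ψ₂ = 0.686: g = 0.0011, g' = -0.387 → ψ₂ = 0.688
Converged at ψ₂ = 0.688.
  acetaldehyde: x = 0.035, y = 0.163
  isopentane: x = 0.045, y = 0.194
  n-heptane: x = 0.919, y = 0.644

V/F (drum 2) = 0.688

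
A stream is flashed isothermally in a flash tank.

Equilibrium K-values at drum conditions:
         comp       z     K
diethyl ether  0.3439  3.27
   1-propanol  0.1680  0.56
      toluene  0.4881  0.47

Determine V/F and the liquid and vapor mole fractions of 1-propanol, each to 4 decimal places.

Material balance + equilibrium reduce to Σ zᵢ(Kᵢ−1)/(1+V/F(Kᵢ−1)) = 0.
g(0) = ΣzᵢKᵢ − 1 = 0.4480 and g(1) = 1 − Σzᵢ/Kᵢ = -0.4437, so a root lies in (0, 1).
Iterate (Newton) starting at V/F = 0.5:
  V/F = 0.5000: g = -0.08109, g' = -0.6960 → V/F = 0.3835
  V/F = 0.3835: g = 0.00373, g' = -0.7695 → V/F = 0.3883
  V/F = 0.3883: g = 0.00001, g' = -0.7653 → V/F = 0.3884
Converged at V/F = 0.3884.
Compositions from xᵢ = zᵢ/(1+V/F(Kᵢ−1)), yᵢ = Kᵢxᵢ:
  diethyl ether: x = 0.1828, y = 0.5977
  1-propanol: x = 0.2026, y = 0.1135
  toluene: x = 0.6146, y = 0.2889

V/F = 0.3884, x_1-propanol = 0.2026, y_1-propanol = 0.1135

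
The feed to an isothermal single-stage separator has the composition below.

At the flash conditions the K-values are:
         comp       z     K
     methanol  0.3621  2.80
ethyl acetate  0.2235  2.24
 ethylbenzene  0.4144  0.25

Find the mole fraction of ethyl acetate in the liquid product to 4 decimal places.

Let β = V/F and solve Σ zᵢ(Kᵢ−1)/(1+β(Kᵢ−1)) = 0.
g(0) = ΣzᵢKᵢ − 1 = 0.6181 and g(1) = 1 − Σzᵢ/Kᵢ = -0.8867, so a root lies in (0, 1).
Newton–Raphson from β = 0.5:
  β = 0.5000: g = 0.01684, g' = -1.0527 → β = 0.5160
  β = 0.5160: g = -0.00008, g' = -1.0635 → β = 0.5159
Converged at β = 0.5159.
Compositions from xᵢ = zᵢ/(1+β(Kᵢ−1)), yᵢ = Kᵢxᵢ:
  methanol: x = 0.1877, y = 0.5257
  ethyl acetate: x = 0.1363, y = 0.3053
  ethylbenzene: x = 0.6759, y = 0.1690

x_ethyl acetate = 0.1363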